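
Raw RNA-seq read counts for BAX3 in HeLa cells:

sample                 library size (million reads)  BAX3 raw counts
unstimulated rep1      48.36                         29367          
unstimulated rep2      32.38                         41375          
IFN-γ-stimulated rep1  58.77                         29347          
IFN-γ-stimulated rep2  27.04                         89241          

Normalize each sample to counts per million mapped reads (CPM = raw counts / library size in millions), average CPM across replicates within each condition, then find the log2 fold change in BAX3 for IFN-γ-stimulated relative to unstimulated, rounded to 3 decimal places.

CPM(unstimulated rep1) = 29367 / 48.36 = 607.2581
CPM(unstimulated rep2) = 41375 / 32.38 = 1277.7949
CPM(IFN-γ-stimulated rep1) = 29347 / 58.77 = 499.3534
CPM(IFN-γ-stimulated rep2) = 89241 / 27.04 = 3300.3328
mean CPM(unstimulated) = 942.5265; mean CPM(IFN-γ-stimulated) = 1899.8431
Fold change = 1899.8431 / 942.5265 = 2.01569
log2(2.01569) = 1.0113

1.011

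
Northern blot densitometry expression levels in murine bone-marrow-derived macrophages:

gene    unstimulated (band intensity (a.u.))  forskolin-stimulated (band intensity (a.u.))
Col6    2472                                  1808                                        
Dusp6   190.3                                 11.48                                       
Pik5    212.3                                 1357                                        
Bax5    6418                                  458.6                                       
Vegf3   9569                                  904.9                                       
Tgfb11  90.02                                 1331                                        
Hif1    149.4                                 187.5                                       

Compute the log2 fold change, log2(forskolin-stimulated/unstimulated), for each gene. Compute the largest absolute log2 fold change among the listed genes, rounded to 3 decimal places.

4.051

log2(1808/2472) = -0.451  (Col6)
log2(11.48/190.3) = -4.051  (Dusp6)
log2(1357/212.3) = 2.676  (Pik5)
log2(458.6/6418) = -3.807  (Bax5)
log2(904.9/9569) = -3.403  (Vegf3)
log2(1331/90.02) = 3.886  (Tgfb11)
log2(187.5/149.4) = 0.328  (Hif1)
The largest magnitude belongs to Dusp6.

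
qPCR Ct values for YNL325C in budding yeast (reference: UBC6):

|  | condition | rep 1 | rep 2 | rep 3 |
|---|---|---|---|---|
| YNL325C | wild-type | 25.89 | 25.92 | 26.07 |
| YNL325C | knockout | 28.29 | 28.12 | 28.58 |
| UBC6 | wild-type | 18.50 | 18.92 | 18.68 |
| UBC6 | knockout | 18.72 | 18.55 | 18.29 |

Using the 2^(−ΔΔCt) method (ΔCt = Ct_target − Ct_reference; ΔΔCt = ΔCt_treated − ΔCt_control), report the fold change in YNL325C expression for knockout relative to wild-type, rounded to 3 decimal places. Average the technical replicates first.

Mean Ct: YNL325C wild-type 25.960; YNL325C knockout 28.330; UBC6 wild-type 18.700; UBC6 knockout 18.520
ΔCt(wild-type) = 25.960 − 18.700 = 7.260
ΔCt(knockout) = 28.330 − 18.520 = 9.810
ΔΔCt = 9.810 − 7.260 = 2.550
Fold change = 2^(−2.550) = 0.1708

0.171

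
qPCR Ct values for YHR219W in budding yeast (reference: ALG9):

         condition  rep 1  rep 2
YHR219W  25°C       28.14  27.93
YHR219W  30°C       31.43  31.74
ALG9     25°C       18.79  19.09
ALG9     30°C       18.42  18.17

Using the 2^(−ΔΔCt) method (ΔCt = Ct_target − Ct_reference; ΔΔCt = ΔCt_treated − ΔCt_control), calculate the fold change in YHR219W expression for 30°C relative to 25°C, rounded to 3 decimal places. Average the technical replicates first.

0.055

Mean Ct: YHR219W 25°C 28.035; YHR219W 30°C 31.585; ALG9 25°C 18.940; ALG9 30°C 18.295
ΔCt(25°C) = 28.035 − 18.940 = 9.095
ΔCt(30°C) = 31.585 − 18.295 = 13.290
ΔΔCt = 13.290 − 9.095 = 4.195
Fold change = 2^(−4.195) = 0.0546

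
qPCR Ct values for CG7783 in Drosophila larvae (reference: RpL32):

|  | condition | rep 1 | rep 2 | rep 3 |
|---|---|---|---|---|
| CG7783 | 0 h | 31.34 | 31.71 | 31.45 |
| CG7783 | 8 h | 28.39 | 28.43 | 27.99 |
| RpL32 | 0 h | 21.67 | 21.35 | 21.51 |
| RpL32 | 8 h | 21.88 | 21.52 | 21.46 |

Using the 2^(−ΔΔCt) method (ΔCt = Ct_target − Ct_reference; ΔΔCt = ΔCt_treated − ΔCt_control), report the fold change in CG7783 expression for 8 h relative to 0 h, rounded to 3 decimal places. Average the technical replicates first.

Mean Ct: CG7783 0 h 31.500; CG7783 8 h 28.270; RpL32 0 h 21.510; RpL32 8 h 21.620
ΔCt(0 h) = 31.500 − 21.510 = 9.990
ΔCt(8 h) = 28.270 − 21.620 = 6.650
ΔΔCt = 6.650 − 9.990 = -3.340
Fold change = 2^(−(-3.340)) = 2^3.340 = 10.1261

10.126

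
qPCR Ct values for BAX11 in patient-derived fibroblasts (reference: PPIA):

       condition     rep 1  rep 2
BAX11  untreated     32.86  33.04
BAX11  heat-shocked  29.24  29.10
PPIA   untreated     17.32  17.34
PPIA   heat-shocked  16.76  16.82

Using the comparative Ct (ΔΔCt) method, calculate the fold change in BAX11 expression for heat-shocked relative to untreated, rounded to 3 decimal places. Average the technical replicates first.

Mean Ct: BAX11 untreated 32.950; BAX11 heat-shocked 29.170; PPIA untreated 17.330; PPIA heat-shocked 16.790
ΔCt(untreated) = 32.950 − 17.330 = 15.620
ΔCt(heat-shocked) = 29.170 − 16.790 = 12.380
ΔΔCt = 12.380 − 15.620 = -3.240
Fold change = 2^(−(-3.240)) = 2^3.240 = 9.4479

9.448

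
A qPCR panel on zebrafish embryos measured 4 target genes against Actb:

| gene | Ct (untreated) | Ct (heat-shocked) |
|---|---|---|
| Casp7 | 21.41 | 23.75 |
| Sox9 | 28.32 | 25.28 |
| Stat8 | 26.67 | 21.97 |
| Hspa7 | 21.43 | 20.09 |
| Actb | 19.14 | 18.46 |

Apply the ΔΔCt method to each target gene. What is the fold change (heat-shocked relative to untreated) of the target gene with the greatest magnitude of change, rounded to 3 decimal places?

Casp7: ΔΔCt = (23.75−18.46) − (21.41−19.14) = 5.29 − 2.27 = 3.02; fold change = 2^-3.02 = 0.123
Sox9: ΔΔCt = (25.28−18.46) − (28.32−19.14) = 6.82 − 9.18 = -2.36; fold change = 2^2.36 = 5.134
Stat8: ΔΔCt = (21.97−18.46) − (26.67−19.14) = 3.51 − 7.53 = -4.02; fold change = 2^4.02 = 16.223
Hspa7: ΔΔCt = (20.09−18.46) − (21.43−19.14) = 1.63 − 2.29 = -0.66; fold change = 2^0.66 = 1.580
Stat8 has the largest |ΔΔCt| = 4.02.

16.223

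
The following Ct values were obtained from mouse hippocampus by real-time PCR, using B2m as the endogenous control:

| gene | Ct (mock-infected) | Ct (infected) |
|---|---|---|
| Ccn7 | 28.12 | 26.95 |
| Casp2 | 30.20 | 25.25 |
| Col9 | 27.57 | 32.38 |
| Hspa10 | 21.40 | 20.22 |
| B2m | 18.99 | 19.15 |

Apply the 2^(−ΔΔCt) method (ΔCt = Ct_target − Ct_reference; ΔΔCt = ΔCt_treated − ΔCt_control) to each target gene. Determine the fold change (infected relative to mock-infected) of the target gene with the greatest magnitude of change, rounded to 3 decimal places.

Ccn7: ΔΔCt = (26.95−19.15) − (28.12−18.99) = 7.80 − 9.13 = -1.33; fold change = 2^1.33 = 2.514
Casp2: ΔΔCt = (25.25−19.15) − (30.20−18.99) = 6.10 − 11.21 = -5.11; fold change = 2^5.11 = 34.535
Col9: ΔΔCt = (32.38−19.15) − (27.57−18.99) = 13.23 − 8.58 = 4.65; fold change = 2^-4.65 = 0.040
Hspa10: ΔΔCt = (20.22−19.15) − (21.40−18.99) = 1.07 − 2.41 = -1.34; fold change = 2^1.34 = 2.532
Casp2 has the largest |ΔΔCt| = 5.11.

34.535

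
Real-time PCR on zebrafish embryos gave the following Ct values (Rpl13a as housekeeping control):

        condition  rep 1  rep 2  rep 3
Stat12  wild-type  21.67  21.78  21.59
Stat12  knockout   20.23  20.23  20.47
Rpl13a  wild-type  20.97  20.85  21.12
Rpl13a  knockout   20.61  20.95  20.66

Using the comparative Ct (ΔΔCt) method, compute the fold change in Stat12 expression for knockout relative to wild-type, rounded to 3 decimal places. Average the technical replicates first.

Mean Ct: Stat12 wild-type 21.680; Stat12 knockout 20.310; Rpl13a wild-type 20.980; Rpl13a knockout 20.740
ΔCt(wild-type) = 21.680 − 20.980 = 0.700
ΔCt(knockout) = 20.310 − 20.740 = -0.430
ΔΔCt = -0.430 − 0.700 = -1.130
Fold change = 2^(−(-1.130)) = 2^1.130 = 2.1886

2.189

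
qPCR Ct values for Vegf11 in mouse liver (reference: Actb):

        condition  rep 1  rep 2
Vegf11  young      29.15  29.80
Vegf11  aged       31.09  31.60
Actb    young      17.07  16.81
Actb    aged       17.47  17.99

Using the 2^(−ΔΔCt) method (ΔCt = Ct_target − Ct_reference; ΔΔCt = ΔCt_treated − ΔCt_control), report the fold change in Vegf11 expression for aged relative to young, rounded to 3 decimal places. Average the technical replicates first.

0.473

Mean Ct: Vegf11 young 29.475; Vegf11 aged 31.345; Actb young 16.940; Actb aged 17.730
ΔCt(young) = 29.475 − 16.940 = 12.535
ΔCt(aged) = 31.345 − 17.730 = 13.615
ΔΔCt = 13.615 − 12.535 = 1.080
Fold change = 2^(−1.080) = 0.4730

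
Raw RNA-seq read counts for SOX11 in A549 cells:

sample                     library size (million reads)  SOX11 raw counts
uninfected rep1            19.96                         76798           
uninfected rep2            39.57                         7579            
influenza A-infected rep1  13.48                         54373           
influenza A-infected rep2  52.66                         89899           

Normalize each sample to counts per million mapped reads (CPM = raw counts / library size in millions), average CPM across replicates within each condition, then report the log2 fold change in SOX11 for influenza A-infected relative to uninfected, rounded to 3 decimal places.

CPM(uninfected rep1) = 76798 / 19.96 = 3847.5952
CPM(uninfected rep2) = 7579 / 39.57 = 191.5340
CPM(influenza A-infected rep1) = 54373 / 13.48 = 4033.6053
CPM(influenza A-infected rep2) = 89899 / 52.66 = 1707.1591
mean CPM(uninfected) = 2019.5646; mean CPM(influenza A-infected) = 2870.3822
Fold change = 2870.3822 / 2019.5646 = 1.42129
log2(1.42129) = 0.5072

0.507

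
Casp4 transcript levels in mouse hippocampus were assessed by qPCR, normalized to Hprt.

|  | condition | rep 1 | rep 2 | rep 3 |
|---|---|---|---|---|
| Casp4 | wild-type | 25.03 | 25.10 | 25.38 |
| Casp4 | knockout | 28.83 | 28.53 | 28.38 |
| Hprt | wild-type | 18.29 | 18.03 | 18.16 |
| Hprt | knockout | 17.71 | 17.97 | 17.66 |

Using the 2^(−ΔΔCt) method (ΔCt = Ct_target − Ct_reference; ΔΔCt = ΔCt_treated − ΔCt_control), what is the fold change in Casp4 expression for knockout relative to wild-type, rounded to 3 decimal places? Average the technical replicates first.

0.072

Mean Ct: Casp4 wild-type 25.170; Casp4 knockout 28.580; Hprt wild-type 18.160; Hprt knockout 17.780
ΔCt(wild-type) = 25.170 − 18.160 = 7.010
ΔCt(knockout) = 28.580 − 17.780 = 10.800
ΔΔCt = 10.800 − 7.010 = 3.790
Fold change = 2^(−3.790) = 0.0723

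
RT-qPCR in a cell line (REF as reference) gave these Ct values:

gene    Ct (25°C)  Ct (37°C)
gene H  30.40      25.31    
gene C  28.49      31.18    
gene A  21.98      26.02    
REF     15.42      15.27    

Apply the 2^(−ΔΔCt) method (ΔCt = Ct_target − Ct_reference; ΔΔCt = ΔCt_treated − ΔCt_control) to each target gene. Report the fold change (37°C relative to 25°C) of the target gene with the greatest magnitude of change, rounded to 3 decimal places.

gene H: ΔΔCt = (25.31−15.27) − (30.40−15.42) = 10.04 − 14.98 = -4.94; fold change = 2^4.94 = 30.696
gene C: ΔΔCt = (31.18−15.27) − (28.49−15.42) = 15.91 − 13.07 = 2.84; fold change = 2^-2.84 = 0.140
gene A: ΔΔCt = (26.02−15.27) − (21.98−15.42) = 10.75 − 6.56 = 4.19; fold change = 2^-4.19 = 0.055
gene H has the largest |ΔΔCt| = 4.94.

30.696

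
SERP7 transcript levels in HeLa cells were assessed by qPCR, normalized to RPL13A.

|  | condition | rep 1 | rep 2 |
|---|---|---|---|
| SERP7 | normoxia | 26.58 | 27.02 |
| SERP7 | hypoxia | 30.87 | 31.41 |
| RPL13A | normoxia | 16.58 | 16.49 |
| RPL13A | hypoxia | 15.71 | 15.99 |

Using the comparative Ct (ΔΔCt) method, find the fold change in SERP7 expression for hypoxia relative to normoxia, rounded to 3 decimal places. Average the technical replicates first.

0.031

Mean Ct: SERP7 normoxia 26.800; SERP7 hypoxia 31.140; RPL13A normoxia 16.535; RPL13A hypoxia 15.850
ΔCt(normoxia) = 26.800 − 16.535 = 10.265
ΔCt(hypoxia) = 31.140 − 15.850 = 15.290
ΔΔCt = 15.290 − 10.265 = 5.025
Fold change = 2^(−5.025) = 0.0307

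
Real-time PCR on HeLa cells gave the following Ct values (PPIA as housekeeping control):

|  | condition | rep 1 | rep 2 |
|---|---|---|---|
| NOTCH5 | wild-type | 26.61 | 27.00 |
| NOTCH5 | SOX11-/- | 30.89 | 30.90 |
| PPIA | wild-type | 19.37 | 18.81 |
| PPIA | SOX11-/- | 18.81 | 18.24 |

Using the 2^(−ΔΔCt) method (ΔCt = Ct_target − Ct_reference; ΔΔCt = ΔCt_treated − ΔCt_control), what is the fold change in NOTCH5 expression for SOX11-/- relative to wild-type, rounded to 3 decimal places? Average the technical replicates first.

Mean Ct: NOTCH5 wild-type 26.805; NOTCH5 SOX11-/- 30.895; PPIA wild-type 19.090; PPIA SOX11-/- 18.525
ΔCt(wild-type) = 26.805 − 19.090 = 7.715
ΔCt(SOX11-/-) = 30.895 − 18.525 = 12.370
ΔΔCt = 12.370 − 7.715 = 4.655
Fold change = 2^(−4.655) = 0.0397

0.040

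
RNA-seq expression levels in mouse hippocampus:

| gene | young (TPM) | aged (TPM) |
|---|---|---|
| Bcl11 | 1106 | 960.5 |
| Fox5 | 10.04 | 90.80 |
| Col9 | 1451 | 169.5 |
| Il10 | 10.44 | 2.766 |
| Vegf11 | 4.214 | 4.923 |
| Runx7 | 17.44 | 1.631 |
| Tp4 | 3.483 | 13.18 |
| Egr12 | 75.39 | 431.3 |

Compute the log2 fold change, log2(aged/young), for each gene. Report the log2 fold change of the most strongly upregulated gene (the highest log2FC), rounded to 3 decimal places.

log2(960.5/1106) = -0.203  (Bcl11)
log2(90.80/10.04) = 3.177  (Fox5)
log2(169.5/1451) = -3.098  (Col9)
log2(2.766/10.44) = -1.916  (Il10)
log2(4.923/4.214) = 0.224  (Vegf11)
log2(1.631/17.44) = -3.419  (Runx7)
log2(13.18/3.483) = 1.920  (Tp4)
log2(431.3/75.39) = 2.516  (Egr12)
Fox5 is most strongly upregulated.

3.177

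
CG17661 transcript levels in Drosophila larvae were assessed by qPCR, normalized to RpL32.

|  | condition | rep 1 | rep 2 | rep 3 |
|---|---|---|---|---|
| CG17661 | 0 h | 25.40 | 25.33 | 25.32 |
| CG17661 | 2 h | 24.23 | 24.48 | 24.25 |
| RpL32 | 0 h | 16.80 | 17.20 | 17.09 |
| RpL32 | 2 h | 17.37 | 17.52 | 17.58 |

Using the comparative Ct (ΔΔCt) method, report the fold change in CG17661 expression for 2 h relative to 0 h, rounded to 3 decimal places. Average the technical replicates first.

2.809

Mean Ct: CG17661 0 h 25.350; CG17661 2 h 24.320; RpL32 0 h 17.030; RpL32 2 h 17.490
ΔCt(0 h) = 25.350 − 17.030 = 8.320
ΔCt(2 h) = 24.320 − 17.490 = 6.830
ΔΔCt = 6.830 − 8.320 = -1.490
Fold change = 2^(−(-1.490)) = 2^1.490 = 2.8089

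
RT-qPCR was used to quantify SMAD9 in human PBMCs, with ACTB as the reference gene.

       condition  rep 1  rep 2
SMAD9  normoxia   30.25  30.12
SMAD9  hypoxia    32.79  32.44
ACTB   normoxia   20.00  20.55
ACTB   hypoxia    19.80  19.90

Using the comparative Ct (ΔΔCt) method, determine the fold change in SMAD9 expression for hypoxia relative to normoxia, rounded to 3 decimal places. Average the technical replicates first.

0.138

Mean Ct: SMAD9 normoxia 30.185; SMAD9 hypoxia 32.615; ACTB normoxia 20.275; ACTB hypoxia 19.850
ΔCt(normoxia) = 30.185 − 20.275 = 9.910
ΔCt(hypoxia) = 32.615 − 19.850 = 12.765
ΔΔCt = 12.765 − 9.910 = 2.855
Fold change = 2^(−2.855) = 0.1382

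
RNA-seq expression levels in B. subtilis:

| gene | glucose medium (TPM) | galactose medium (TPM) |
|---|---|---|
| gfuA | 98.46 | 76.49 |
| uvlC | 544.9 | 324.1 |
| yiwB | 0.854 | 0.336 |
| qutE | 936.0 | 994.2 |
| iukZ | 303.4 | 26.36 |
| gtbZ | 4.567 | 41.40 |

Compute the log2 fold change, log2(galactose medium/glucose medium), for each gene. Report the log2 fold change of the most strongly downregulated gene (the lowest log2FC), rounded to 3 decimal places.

log2(76.49/98.46) = -0.364  (gfuA)
log2(324.1/544.9) = -0.750  (uvlC)
log2(0.336/0.854) = -1.346  (yiwB)
log2(994.2/936.0) = 0.087  (qutE)
log2(26.36/303.4) = -3.525  (iukZ)
log2(41.40/4.567) = 3.180  (gtbZ)
iukZ is most strongly downregulated.

-3.525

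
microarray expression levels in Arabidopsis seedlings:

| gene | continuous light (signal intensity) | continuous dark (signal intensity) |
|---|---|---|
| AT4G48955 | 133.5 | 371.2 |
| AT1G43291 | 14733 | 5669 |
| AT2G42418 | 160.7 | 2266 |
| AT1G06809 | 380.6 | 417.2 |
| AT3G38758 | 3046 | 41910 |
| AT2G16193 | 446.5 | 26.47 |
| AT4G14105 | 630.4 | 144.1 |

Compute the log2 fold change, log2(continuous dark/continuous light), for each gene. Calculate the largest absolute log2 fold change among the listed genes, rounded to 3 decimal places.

log2(371.2/133.5) = 1.475  (AT4G48955)
log2(5669/14733) = -1.378  (AT1G43291)
log2(2266/160.7) = 3.818  (AT2G42418)
log2(417.2/380.6) = 0.132  (AT1G06809)
log2(41910/3046) = 3.782  (AT3G38758)
log2(26.47/446.5) = -4.076  (AT2G16193)
log2(144.1/630.4) = -2.129  (AT4G14105)
The largest magnitude belongs to AT2G16193.

4.076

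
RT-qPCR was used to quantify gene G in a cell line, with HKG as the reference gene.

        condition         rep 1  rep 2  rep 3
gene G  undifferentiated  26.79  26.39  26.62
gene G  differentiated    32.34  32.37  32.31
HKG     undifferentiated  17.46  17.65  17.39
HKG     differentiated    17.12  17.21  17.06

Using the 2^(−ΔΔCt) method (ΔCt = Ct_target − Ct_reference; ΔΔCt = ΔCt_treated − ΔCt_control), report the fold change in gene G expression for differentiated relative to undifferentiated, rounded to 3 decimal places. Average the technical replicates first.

0.014

Mean Ct: gene G undifferentiated 26.600; gene G differentiated 32.340; HKG undifferentiated 17.500; HKG differentiated 17.130
ΔCt(undifferentiated) = 26.600 − 17.500 = 9.100
ΔCt(differentiated) = 32.340 − 17.130 = 15.210
ΔΔCt = 15.210 − 9.100 = 6.110
Fold change = 2^(−6.110) = 0.0145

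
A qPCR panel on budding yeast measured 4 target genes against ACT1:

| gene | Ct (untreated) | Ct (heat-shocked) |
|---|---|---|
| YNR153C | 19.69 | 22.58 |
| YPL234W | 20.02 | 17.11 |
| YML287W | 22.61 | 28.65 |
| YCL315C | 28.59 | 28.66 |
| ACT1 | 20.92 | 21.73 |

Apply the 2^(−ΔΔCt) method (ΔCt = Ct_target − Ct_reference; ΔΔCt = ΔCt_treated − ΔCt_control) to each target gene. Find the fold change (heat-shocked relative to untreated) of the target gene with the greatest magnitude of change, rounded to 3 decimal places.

YNR153C: ΔΔCt = (22.58−21.73) − (19.69−20.92) = 0.85 − (-1.23) = 2.08; fold change = 2^-2.08 = 0.237
YPL234W: ΔΔCt = (17.11−21.73) − (20.02−20.92) = -4.62 − (-0.90) = -3.72; fold change = 2^3.72 = 13.177
YML287W: ΔΔCt = (28.65−21.73) − (22.61−20.92) = 6.92 − 1.69 = 5.23; fold change = 2^-5.23 = 0.027
YCL315C: ΔΔCt = (28.66−21.73) − (28.59−20.92) = 6.93 − 7.67 = -0.74; fold change = 2^0.74 = 1.670
YML287W has the largest |ΔΔCt| = 5.23.

0.027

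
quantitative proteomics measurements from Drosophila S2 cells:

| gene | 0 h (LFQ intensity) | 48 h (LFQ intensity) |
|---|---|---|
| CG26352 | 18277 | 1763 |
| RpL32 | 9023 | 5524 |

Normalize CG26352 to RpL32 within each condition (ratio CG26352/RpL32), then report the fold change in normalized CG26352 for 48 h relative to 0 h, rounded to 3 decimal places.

0.158

CG26352/RpL32 (0 h) = 18277 / 9023 = 2.0256
CG26352/RpL32 (48 h) = 1763 / 5524 = 0.31915
Fold change = 0.31915 / 2.0256 = 0.1576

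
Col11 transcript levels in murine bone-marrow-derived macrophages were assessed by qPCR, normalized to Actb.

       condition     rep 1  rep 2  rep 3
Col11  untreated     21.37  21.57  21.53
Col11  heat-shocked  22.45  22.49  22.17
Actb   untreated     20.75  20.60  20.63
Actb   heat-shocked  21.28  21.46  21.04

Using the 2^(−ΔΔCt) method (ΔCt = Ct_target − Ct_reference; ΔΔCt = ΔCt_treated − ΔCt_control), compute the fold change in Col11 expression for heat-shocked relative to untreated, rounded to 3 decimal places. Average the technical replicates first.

Mean Ct: Col11 untreated 21.490; Col11 heat-shocked 22.370; Actb untreated 20.660; Actb heat-shocked 21.260
ΔCt(untreated) = 21.490 − 20.660 = 0.830
ΔCt(heat-shocked) = 22.370 − 21.260 = 1.110
ΔΔCt = 1.110 − 0.830 = 0.280
Fold change = 2^(−0.280) = 0.8236

0.824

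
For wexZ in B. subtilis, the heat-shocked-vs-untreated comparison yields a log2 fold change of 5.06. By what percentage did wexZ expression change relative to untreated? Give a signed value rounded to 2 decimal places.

Fold change = 2^(5.06) = 33.3589
Percent change = (FC − 1) × 100% = (33.3589 − 1) × 100 = 3235.89%

3235.89%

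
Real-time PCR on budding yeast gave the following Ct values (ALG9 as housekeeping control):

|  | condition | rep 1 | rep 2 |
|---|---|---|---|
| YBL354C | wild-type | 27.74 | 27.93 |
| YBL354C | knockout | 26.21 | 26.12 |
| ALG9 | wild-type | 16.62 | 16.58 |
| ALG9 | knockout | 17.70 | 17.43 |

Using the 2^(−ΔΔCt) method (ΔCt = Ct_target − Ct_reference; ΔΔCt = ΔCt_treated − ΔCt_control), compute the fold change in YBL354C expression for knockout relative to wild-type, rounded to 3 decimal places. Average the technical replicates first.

Mean Ct: YBL354C wild-type 27.835; YBL354C knockout 26.165; ALG9 wild-type 16.600; ALG9 knockout 17.565
ΔCt(wild-type) = 27.835 − 16.600 = 11.235
ΔCt(knockout) = 26.165 − 17.565 = 8.600
ΔΔCt = 8.600 − 11.235 = -2.635
Fold change = 2^(−(-2.635)) = 2^2.635 = 6.2118

6.212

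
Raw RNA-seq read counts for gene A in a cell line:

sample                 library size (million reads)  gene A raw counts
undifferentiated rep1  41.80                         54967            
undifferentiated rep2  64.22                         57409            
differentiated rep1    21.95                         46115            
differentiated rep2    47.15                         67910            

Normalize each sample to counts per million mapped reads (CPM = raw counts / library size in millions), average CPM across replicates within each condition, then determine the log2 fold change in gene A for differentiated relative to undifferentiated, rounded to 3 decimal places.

CPM(undifferentiated rep1) = 54967 / 41.80 = 1315.0000
CPM(undifferentiated rep2) = 57409 / 64.22 = 893.9427
CPM(differentiated rep1) = 46115 / 21.95 = 2100.9112
CPM(differentiated rep2) = 67910 / 47.15 = 1440.2969
mean CPM(undifferentiated) = 1104.4713; mean CPM(differentiated) = 1770.6040
Fold change = 1770.6040 / 1104.4713 = 1.60312
log2(1.60312) = 0.6809

0.681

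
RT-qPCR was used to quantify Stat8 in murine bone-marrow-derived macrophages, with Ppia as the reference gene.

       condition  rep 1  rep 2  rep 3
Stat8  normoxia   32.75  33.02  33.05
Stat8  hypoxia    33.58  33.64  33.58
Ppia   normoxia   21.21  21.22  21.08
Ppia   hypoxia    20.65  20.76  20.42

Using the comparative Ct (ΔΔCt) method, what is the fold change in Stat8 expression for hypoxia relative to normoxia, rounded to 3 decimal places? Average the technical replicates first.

Mean Ct: Stat8 normoxia 32.940; Stat8 hypoxia 33.600; Ppia normoxia 21.170; Ppia hypoxia 20.610
ΔCt(normoxia) = 32.940 − 21.170 = 11.770
ΔCt(hypoxia) = 33.600 − 20.610 = 12.990
ΔΔCt = 12.990 − 11.770 = 1.220
Fold change = 2^(−1.220) = 0.4293

0.429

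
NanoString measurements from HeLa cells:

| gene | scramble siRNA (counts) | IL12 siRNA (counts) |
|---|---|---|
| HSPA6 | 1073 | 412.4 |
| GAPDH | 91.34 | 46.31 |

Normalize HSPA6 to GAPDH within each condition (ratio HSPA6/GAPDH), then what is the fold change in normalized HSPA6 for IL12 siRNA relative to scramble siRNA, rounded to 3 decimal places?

0.758

HSPA6/GAPDH (scramble siRNA) = 1073 / 91.34 = 11.747
HSPA6/GAPDH (IL12 siRNA) = 412.4 / 46.31 = 8.9052
Fold change = 8.9052 / 11.747 = 0.7581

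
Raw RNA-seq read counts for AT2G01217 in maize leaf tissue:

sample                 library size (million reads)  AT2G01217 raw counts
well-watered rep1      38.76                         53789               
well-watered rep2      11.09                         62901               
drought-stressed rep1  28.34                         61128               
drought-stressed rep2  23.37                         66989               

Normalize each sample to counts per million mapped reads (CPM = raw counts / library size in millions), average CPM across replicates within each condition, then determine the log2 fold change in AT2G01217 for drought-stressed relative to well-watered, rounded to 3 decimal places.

CPM(well-watered rep1) = 53789 / 38.76 = 1387.7451
CPM(well-watered rep2) = 62901 / 11.09 = 5671.8665
CPM(drought-stressed rep1) = 61128 / 28.34 = 2156.9513
CPM(drought-stressed rep2) = 66989 / 23.37 = 2866.4527
mean CPM(well-watered) = 3529.8058; mean CPM(drought-stressed) = 2511.7020
Fold change = 2511.7020 / 3529.8058 = 0.71157
log2(0.71157) = -0.4909

-0.491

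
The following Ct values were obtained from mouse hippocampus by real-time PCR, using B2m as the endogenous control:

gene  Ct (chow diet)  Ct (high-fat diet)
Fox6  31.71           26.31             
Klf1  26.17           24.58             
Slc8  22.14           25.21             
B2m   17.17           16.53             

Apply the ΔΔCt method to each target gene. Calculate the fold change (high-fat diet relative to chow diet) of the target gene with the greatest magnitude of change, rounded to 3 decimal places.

27.096

Fox6: ΔΔCt = (26.31−16.53) − (31.71−17.17) = 9.78 − 14.54 = -4.76; fold change = 2^4.76 = 27.096
Klf1: ΔΔCt = (24.58−16.53) − (26.17−17.17) = 8.05 − 9.00 = -0.95; fold change = 2^0.95 = 1.932
Slc8: ΔΔCt = (25.21−16.53) − (22.14−17.17) = 8.68 − 4.97 = 3.71; fold change = 2^-3.71 = 0.076
Fox6 has the largest |ΔΔCt| = 4.76.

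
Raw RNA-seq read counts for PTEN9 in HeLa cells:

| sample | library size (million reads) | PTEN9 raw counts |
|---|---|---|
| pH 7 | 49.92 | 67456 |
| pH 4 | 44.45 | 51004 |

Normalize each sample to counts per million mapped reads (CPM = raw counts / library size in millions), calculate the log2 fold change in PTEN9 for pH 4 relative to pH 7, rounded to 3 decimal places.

-0.236

CPM(pH 7) = 67456 / 49.92 = 1351.2821
CPM(pH 4) = 51004 / 44.45 = 1147.4466
Fold change = 1147.4466 / 1351.2821 = 0.84915
log2(0.84915) = -0.2359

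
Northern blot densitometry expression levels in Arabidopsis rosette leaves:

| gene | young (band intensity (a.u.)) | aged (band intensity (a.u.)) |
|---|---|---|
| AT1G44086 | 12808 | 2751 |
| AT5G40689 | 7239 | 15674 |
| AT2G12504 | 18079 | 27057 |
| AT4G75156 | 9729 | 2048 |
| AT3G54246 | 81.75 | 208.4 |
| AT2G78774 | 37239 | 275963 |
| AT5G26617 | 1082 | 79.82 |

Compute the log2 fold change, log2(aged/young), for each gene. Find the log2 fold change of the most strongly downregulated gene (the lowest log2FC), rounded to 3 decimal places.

log2(2751/12808) = -2.219  (AT1G44086)
log2(15674/7239) = 1.115  (AT5G40689)
log2(27057/18079) = 0.582  (AT2G12504)
log2(2048/9729) = -2.248  (AT4G75156)
log2(208.4/81.75) = 1.350  (AT3G54246)
log2(275963/37239) = 2.890  (AT2G78774)
log2(79.82/1082) = -3.761  (AT5G26617)
AT5G26617 is most strongly downregulated.

-3.761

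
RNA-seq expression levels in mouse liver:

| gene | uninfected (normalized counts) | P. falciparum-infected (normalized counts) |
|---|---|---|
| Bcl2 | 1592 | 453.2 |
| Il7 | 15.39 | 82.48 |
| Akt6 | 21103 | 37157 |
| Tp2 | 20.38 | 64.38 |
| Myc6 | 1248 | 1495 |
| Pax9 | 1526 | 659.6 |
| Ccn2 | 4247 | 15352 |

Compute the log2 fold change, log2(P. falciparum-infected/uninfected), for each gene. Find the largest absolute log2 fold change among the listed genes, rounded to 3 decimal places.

log2(453.2/1592) = -1.813  (Bcl2)
log2(82.48/15.39) = 2.422  (Il7)
log2(37157/21103) = 0.816  (Akt6)
log2(64.38/20.38) = 1.659  (Tp2)
log2(1495/1248) = 0.261  (Myc6)
log2(659.6/1526) = -1.210  (Pax9)
log2(15352/4247) = 1.854  (Ccn2)
The largest magnitude belongs to Il7.

2.422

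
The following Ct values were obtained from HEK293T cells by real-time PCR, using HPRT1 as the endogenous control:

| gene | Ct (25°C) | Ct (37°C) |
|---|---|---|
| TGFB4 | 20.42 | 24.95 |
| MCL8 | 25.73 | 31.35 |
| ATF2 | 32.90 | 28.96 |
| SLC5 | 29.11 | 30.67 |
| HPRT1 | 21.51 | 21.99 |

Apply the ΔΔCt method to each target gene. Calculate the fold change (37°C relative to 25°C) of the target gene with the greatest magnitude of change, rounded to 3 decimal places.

0.028

TGFB4: ΔΔCt = (24.95−21.99) − (20.42−21.51) = 2.96 − (-1.09) = 4.05; fold change = 2^-4.05 = 0.060
MCL8: ΔΔCt = (31.35−21.99) − (25.73−21.51) = 9.36 − 4.22 = 5.14; fold change = 2^-5.14 = 0.028
ATF2: ΔΔCt = (28.96−21.99) − (32.90−21.51) = 6.97 − 11.39 = -4.42; fold change = 2^4.42 = 21.407
SLC5: ΔΔCt = (30.67−21.99) − (29.11−21.51) = 8.68 − 7.60 = 1.08; fold change = 2^-1.08 = 0.473
MCL8 has the largest |ΔΔCt| = 5.14.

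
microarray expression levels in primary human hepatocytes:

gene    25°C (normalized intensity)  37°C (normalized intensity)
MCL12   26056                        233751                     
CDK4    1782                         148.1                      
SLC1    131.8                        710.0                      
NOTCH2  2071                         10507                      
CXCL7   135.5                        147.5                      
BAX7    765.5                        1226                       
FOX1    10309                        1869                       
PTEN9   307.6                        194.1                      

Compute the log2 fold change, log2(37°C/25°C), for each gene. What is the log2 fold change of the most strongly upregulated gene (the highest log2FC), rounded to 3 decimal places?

log2(233751/26056) = 3.165  (MCL12)
log2(148.1/1782) = -3.589  (CDK4)
log2(710.0/131.8) = 2.429  (SLC1)
log2(10507/2071) = 2.343  (NOTCH2)
log2(147.5/135.5) = 0.122  (CXCL7)
log2(1226/765.5) = 0.679  (BAX7)
log2(1869/10309) = -2.464  (FOX1)
log2(194.1/307.6) = -0.664  (PTEN9)
MCL12 is most strongly upregulated.

3.165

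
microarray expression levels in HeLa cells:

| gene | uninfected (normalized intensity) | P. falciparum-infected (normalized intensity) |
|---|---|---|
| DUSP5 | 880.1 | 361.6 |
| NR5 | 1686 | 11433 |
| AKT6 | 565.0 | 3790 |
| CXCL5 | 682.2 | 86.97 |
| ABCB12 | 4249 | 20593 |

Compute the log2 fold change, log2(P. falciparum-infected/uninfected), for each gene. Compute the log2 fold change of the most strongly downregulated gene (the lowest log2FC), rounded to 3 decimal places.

-2.972

log2(361.6/880.1) = -1.283  (DUSP5)
log2(11433/1686) = 2.762  (NR5)
log2(3790/565.0) = 2.746  (AKT6)
log2(86.97/682.2) = -2.972  (CXCL5)
log2(20593/4249) = 2.277  (ABCB12)
CXCL5 is most strongly downregulated.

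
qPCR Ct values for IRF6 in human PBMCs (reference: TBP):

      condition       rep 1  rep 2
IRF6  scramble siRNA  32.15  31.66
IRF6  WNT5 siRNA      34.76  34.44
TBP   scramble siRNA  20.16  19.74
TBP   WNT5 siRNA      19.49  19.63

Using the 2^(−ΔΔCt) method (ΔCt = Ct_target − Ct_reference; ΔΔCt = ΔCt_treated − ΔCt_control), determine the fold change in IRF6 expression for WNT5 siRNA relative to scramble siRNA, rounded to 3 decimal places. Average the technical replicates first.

Mean Ct: IRF6 scramble siRNA 31.905; IRF6 WNT5 siRNA 34.600; TBP scramble siRNA 19.950; TBP WNT5 siRNA 19.560
ΔCt(scramble siRNA) = 31.905 − 19.950 = 11.955
ΔCt(WNT5 siRNA) = 34.600 − 19.560 = 15.040
ΔΔCt = 15.040 − 11.955 = 3.085
Fold change = 2^(−3.085) = 0.1178

0.118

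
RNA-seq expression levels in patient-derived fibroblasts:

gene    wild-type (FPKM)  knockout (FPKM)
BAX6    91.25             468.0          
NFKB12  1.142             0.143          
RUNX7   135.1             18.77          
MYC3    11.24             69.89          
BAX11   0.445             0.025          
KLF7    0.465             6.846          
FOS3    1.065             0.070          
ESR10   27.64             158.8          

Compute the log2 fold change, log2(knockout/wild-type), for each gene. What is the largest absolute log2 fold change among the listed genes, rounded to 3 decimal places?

4.154

log2(468.0/91.25) = 2.359  (BAX6)
log2(0.143/1.142) = -2.997  (NFKB12)
log2(18.77/135.1) = -2.848  (RUNX7)
log2(69.89/11.24) = 2.636  (MYC3)
log2(0.025/0.445) = -4.154  (BAX11)
log2(6.846/0.465) = 3.880  (KLF7)
log2(0.070/1.065) = -3.927  (FOS3)
log2(158.8/27.64) = 2.522  (ESR10)
The largest magnitude belongs to BAX11.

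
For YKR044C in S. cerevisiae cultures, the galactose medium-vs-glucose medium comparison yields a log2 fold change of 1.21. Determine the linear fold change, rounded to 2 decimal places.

2.31

Fold change = 2^(1.21) = 2.313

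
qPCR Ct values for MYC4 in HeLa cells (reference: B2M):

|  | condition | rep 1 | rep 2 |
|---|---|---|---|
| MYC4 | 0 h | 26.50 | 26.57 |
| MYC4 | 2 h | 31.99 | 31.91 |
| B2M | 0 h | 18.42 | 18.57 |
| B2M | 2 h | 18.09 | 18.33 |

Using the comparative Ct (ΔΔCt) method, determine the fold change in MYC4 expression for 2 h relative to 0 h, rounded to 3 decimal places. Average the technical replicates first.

Mean Ct: MYC4 0 h 26.535; MYC4 2 h 31.950; B2M 0 h 18.495; B2M 2 h 18.210
ΔCt(0 h) = 26.535 − 18.495 = 8.040
ΔCt(2 h) = 31.950 − 18.210 = 13.740
ΔΔCt = 13.740 − 8.040 = 5.700
Fold change = 2^(−5.700) = 0.0192

0.019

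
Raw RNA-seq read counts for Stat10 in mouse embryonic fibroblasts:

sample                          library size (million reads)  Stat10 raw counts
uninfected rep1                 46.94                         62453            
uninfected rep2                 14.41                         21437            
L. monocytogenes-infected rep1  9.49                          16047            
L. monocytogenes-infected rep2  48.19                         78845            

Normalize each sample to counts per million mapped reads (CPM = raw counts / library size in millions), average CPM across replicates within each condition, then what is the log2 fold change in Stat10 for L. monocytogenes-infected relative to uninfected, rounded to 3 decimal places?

0.240

CPM(uninfected rep1) = 62453 / 46.94 = 1330.4857
CPM(uninfected rep2) = 21437 / 14.41 = 1487.6475
CPM(L. monocytogenes-infected rep1) = 16047 / 9.49 = 1690.9378
CPM(L. monocytogenes-infected rep2) = 78845 / 48.19 = 1636.1278
mean CPM(uninfected) = 1409.0666; mean CPM(L. monocytogenes-infected) = 1663.5328
Fold change = 1663.5328 / 1409.0666 = 1.18059
log2(1.18059) = 0.2395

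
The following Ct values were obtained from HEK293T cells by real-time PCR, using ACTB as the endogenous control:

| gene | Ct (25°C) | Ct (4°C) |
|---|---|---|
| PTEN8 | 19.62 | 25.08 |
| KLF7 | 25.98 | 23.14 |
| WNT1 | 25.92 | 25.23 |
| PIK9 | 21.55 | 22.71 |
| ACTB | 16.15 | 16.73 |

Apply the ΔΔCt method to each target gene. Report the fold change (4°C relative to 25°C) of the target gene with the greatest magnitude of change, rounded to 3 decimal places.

0.034

PTEN8: ΔΔCt = (25.08−16.73) − (19.62−16.15) = 8.35 − 3.47 = 4.88; fold change = 2^-4.88 = 0.034
KLF7: ΔΔCt = (23.14−16.73) − (25.98−16.15) = 6.41 − 9.83 = -3.42; fold change = 2^3.42 = 10.703
WNT1: ΔΔCt = (25.23−16.73) − (25.92−16.15) = 8.50 − 9.77 = -1.27; fold change = 2^1.27 = 2.412
PIK9: ΔΔCt = (22.71−16.73) − (21.55−16.15) = 5.98 − 5.40 = 0.58; fold change = 2^-0.58 = 0.669
PTEN8 has the largest |ΔΔCt| = 4.88.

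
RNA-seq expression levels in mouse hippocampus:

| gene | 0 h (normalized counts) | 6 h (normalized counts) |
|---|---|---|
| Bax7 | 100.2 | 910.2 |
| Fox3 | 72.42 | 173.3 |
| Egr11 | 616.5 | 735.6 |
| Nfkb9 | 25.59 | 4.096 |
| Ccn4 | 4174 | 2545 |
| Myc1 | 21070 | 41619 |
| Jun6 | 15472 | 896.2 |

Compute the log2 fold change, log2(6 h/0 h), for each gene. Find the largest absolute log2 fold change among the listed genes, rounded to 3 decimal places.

4.110

log2(910.2/100.2) = 3.183  (Bax7)
log2(173.3/72.42) = 1.259  (Fox3)
log2(735.6/616.5) = 0.255  (Egr11)
log2(4.096/25.59) = -2.643  (Nfkb9)
log2(2545/4174) = -0.714  (Ccn4)
log2(41619/21070) = 0.982  (Myc1)
log2(896.2/15472) = -4.110  (Jun6)
The largest magnitude belongs to Jun6.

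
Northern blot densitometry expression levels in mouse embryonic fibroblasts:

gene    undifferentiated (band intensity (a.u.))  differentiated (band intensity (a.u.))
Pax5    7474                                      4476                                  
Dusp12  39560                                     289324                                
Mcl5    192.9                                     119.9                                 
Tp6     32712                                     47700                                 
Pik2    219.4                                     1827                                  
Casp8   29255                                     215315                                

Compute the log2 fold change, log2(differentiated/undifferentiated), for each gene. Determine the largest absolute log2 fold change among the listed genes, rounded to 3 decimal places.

log2(4476/7474) = -0.740  (Pax5)
log2(289324/39560) = 2.871  (Dusp12)
log2(119.9/192.9) = -0.686  (Mcl5)
log2(47700/32712) = 0.544  (Tp6)
log2(1827/219.4) = 3.058  (Pik2)
log2(215315/29255) = 2.880  (Casp8)
The largest magnitude belongs to Pik2.

3.058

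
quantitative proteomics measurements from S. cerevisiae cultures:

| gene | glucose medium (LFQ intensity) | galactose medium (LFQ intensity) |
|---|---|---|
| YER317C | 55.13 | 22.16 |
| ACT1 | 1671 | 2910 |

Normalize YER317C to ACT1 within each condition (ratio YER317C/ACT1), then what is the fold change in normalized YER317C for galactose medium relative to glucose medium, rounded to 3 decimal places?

YER317C/ACT1 (glucose medium) = 55.13 / 1671 = 0.032992
YER317C/ACT1 (galactose medium) = 22.16 / 2910 = 0.0076151
Fold change = 0.0076151 / 0.032992 = 0.2308

0.231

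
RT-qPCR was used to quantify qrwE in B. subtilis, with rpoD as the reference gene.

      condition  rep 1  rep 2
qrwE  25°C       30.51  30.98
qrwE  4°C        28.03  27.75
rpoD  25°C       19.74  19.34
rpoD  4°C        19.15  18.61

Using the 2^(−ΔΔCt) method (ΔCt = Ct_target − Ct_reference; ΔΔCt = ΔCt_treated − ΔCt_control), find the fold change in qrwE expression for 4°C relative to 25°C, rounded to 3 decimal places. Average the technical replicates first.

4.579

Mean Ct: qrwE 25°C 30.745; qrwE 4°C 27.890; rpoD 25°C 19.540; rpoD 4°C 18.880
ΔCt(25°C) = 30.745 − 19.540 = 11.205
ΔCt(4°C) = 27.890 − 18.880 = 9.010
ΔΔCt = 9.010 − 11.205 = -2.195
Fold change = 2^(−(-2.195)) = 2^2.195 = 4.5789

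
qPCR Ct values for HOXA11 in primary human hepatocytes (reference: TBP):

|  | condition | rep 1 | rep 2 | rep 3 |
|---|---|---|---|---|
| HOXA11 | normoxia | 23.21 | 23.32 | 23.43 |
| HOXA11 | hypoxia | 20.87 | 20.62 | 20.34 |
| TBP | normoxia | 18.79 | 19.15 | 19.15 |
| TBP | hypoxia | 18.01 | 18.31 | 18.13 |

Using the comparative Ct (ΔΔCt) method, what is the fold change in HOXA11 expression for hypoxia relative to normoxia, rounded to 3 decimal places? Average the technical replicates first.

Mean Ct: HOXA11 normoxia 23.320; HOXA11 hypoxia 20.610; TBP normoxia 19.030; TBP hypoxia 18.150
ΔCt(normoxia) = 23.320 − 19.030 = 4.290
ΔCt(hypoxia) = 20.610 − 18.150 = 2.460
ΔΔCt = 2.460 − 4.290 = -1.830
Fold change = 2^(−(-1.830)) = 2^1.830 = 3.5554

3.555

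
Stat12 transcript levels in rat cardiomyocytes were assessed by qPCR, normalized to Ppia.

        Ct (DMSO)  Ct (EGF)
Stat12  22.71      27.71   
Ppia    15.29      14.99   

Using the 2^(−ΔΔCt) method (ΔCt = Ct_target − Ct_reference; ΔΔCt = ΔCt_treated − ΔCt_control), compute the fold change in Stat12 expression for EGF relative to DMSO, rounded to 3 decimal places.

ΔCt(DMSO) = 22.710 − 15.290 = 7.420
ΔCt(EGF) = 27.710 − 14.990 = 12.720
ΔΔCt = 12.720 − 7.420 = 5.300
Fold change = 2^(−5.300) = 0.0254

0.025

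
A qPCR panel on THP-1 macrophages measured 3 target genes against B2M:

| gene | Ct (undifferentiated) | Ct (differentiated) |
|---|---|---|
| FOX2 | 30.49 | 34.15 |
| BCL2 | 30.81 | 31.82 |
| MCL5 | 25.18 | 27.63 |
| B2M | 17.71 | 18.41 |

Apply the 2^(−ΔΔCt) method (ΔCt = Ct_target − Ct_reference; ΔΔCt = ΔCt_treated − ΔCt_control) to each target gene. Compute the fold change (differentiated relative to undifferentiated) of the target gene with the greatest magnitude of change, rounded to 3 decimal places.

FOX2: ΔΔCt = (34.15−18.41) − (30.49−17.71) = 15.74 − 12.78 = 2.96; fold change = 2^-2.96 = 0.129
BCL2: ΔΔCt = (31.82−18.41) − (30.81−17.71) = 13.41 − 13.10 = 0.31; fold change = 2^-0.31 = 0.807
MCL5: ΔΔCt = (27.63−18.41) − (25.18−17.71) = 9.22 − 7.47 = 1.75; fold change = 2^-1.75 = 0.297
FOX2 has the largest |ΔΔCt| = 2.96.

0.129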